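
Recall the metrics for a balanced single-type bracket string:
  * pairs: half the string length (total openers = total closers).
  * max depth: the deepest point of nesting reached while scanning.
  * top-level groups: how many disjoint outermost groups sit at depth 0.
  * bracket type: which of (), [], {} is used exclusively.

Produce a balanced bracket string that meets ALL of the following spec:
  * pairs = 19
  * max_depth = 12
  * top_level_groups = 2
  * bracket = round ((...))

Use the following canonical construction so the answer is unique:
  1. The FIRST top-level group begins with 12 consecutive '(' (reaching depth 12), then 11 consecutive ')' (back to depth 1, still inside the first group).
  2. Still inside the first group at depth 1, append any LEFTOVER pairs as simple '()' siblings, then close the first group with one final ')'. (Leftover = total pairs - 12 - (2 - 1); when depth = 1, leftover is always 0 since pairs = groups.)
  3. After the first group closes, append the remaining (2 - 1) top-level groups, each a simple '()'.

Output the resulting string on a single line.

Spec: pairs=19 depth=12 groups=2
Leftover pairs = 19 - 12 - (2-1) = 6
First group: deep chain of depth 12 + 6 sibling pairs
Remaining 1 groups: simple '()' each

Answer: (((((((((((()))))))))))()()()()()())()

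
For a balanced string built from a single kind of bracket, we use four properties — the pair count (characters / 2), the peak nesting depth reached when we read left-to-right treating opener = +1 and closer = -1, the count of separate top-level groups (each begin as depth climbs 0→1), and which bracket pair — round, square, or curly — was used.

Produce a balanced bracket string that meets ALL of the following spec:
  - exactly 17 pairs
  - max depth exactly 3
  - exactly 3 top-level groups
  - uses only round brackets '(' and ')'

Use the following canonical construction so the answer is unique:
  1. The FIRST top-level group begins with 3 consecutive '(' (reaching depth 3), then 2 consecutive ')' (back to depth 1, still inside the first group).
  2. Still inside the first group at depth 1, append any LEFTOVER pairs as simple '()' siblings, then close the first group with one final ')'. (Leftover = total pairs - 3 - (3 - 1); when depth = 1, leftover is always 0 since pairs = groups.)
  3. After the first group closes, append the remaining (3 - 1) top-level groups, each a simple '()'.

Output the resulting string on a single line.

Spec: pairs=17 depth=3 groups=3
Leftover pairs = 17 - 3 - (3-1) = 12
First group: deep chain of depth 3 + 12 sibling pairs
Remaining 2 groups: simple '()' each

Answer: ((())()()()()()()()()()()()())()()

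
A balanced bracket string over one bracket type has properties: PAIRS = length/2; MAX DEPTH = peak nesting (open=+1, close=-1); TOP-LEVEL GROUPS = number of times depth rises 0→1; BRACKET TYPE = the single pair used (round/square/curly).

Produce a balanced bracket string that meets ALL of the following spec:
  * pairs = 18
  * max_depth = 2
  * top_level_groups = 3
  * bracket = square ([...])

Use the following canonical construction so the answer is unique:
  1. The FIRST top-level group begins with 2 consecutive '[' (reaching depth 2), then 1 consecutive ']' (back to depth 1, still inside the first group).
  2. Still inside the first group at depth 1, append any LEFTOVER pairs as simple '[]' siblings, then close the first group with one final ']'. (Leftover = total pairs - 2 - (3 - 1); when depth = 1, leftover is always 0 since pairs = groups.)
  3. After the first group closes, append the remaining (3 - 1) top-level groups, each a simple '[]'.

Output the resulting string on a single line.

Spec: pairs=18 depth=2 groups=3
Leftover pairs = 18 - 2 - (3-1) = 14
First group: deep chain of depth 2 + 14 sibling pairs
Remaining 2 groups: simple '[]' each

Answer: [[][][][][][][][][][][][][][][]][][]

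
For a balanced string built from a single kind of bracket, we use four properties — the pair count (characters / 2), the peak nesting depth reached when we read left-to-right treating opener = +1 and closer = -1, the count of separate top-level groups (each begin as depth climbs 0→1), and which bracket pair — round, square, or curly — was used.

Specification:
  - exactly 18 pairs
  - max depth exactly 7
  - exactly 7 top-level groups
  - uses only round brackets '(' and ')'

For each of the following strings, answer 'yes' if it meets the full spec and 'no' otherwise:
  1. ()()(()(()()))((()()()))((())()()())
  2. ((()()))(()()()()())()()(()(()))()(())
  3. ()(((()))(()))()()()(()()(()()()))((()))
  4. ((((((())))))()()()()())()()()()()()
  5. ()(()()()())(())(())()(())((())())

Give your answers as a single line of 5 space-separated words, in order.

String 1 '()()(()(()()))((()()()))((())()()())': depth seq [1 0 1 0 1 2 1 2 3 2 3 2 1 0 1 2 3 2 3 2 3 2 1 0 1 2 3 2 1 2 1 2 1 2 1 0]
  -> pairs=18 depth=3 groups=5 -> no
String 2 '((()()))(()()()()())()()(()(()))()(())': depth seq [1 2 3 2 3 2 1 0 1 2 1 2 1 2 1 2 1 2 1 0 1 0 1 0 1 2 1 2 3 2 1 0 1 0 1 2 1 0]
  -> pairs=19 depth=3 groups=7 -> no
String 3 '()(((()))(()))()()()(()()(()()()))((()))': depth seq [1 0 1 2 3 4 3 2 1 2 3 2 1 0 1 0 1 0 1 0 1 2 1 2 1 2 3 2 3 2 3 2 1 0 1 2 3 2 1 0]
  -> pairs=20 depth=4 groups=7 -> no
String 4 '((((((())))))()()()()())()()()()()()': depth seq [1 2 3 4 5 6 7 6 5 4 3 2 1 2 1 2 1 2 1 2 1 2 1 0 1 0 1 0 1 0 1 0 1 0 1 0]
  -> pairs=18 depth=7 groups=7 -> yes
String 5 '()(()()()())(())(())()(())((())())': depth seq [1 0 1 2 1 2 1 2 1 2 1 0 1 2 1 0 1 2 1 0 1 0 1 2 1 0 1 2 3 2 1 2 1 0]
  -> pairs=17 depth=3 groups=7 -> no

Answer: no no no yes no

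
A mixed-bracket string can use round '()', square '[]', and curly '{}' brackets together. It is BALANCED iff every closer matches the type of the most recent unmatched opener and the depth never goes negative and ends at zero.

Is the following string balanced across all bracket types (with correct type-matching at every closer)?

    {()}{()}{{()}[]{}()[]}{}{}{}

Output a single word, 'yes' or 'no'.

pos 0: push '{'; stack = {
pos 1: push '('; stack = {(
pos 2: ')' matches '('; pop; stack = {
pos 3: '}' matches '{'; pop; stack = (empty)
pos 4: push '{'; stack = {
pos 5: push '('; stack = {(
pos 6: ')' matches '('; pop; stack = {
pos 7: '}' matches '{'; pop; stack = (empty)
pos 8: push '{'; stack = {
pos 9: push '{'; stack = {{
pos 10: push '('; stack = {{(
pos 11: ')' matches '('; pop; stack = {{
pos 12: '}' matches '{'; pop; stack = {
pos 13: push '['; stack = {[
pos 14: ']' matches '['; pop; stack = {
pos 15: push '{'; stack = {{
pos 16: '}' matches '{'; pop; stack = {
pos 17: push '('; stack = {(
pos 18: ')' matches '('; pop; stack = {
pos 19: push '['; stack = {[
pos 20: ']' matches '['; pop; stack = {
pos 21: '}' matches '{'; pop; stack = (empty)
pos 22: push '{'; stack = {
pos 23: '}' matches '{'; pop; stack = (empty)
pos 24: push '{'; stack = {
pos 25: '}' matches '{'; pop; stack = (empty)
pos 26: push '{'; stack = {
pos 27: '}' matches '{'; pop; stack = (empty)
end: stack empty → VALID
Verdict: properly nested → yes

Answer: yes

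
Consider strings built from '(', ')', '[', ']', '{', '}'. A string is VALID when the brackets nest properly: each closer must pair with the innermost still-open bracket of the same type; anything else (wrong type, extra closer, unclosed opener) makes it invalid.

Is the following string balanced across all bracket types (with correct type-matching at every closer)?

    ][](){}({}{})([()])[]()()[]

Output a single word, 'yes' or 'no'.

pos 0: saw closer ']' but stack is empty → INVALID
Verdict: unmatched closer ']' at position 0 → no

Answer: no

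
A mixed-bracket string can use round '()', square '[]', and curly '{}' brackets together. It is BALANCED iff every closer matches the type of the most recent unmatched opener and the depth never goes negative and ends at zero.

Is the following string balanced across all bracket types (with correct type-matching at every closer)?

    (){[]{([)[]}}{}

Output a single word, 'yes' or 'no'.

Answer: no

Derivation:
pos 0: push '('; stack = (
pos 1: ')' matches '('; pop; stack = (empty)
pos 2: push '{'; stack = {
pos 3: push '['; stack = {[
pos 4: ']' matches '['; pop; stack = {
pos 5: push '{'; stack = {{
pos 6: push '('; stack = {{(
pos 7: push '['; stack = {{([
pos 8: saw closer ')' but top of stack is '[' (expected ']') → INVALID
Verdict: type mismatch at position 8: ')' closes '[' → no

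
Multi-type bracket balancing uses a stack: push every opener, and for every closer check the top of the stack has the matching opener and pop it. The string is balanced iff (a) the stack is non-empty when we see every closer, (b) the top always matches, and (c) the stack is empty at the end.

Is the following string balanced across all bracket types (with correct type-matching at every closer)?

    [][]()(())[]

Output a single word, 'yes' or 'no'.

pos 0: push '['; stack = [
pos 1: ']' matches '['; pop; stack = (empty)
pos 2: push '['; stack = [
pos 3: ']' matches '['; pop; stack = (empty)
pos 4: push '('; stack = (
pos 5: ')' matches '('; pop; stack = (empty)
pos 6: push '('; stack = (
pos 7: push '('; stack = ((
pos 8: ')' matches '('; pop; stack = (
pos 9: ')' matches '('; pop; stack = (empty)
pos 10: push '['; stack = [
pos 11: ']' matches '['; pop; stack = (empty)
end: stack empty → VALID
Verdict: properly nested → yes

Answer: yes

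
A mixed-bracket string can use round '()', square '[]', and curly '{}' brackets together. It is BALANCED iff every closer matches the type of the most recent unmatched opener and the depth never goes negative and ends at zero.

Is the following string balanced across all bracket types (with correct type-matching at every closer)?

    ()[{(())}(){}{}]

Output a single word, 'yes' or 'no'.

pos 0: push '('; stack = (
pos 1: ')' matches '('; pop; stack = (empty)
pos 2: push '['; stack = [
pos 3: push '{'; stack = [{
pos 4: push '('; stack = [{(
pos 5: push '('; stack = [{((
pos 6: ')' matches '('; pop; stack = [{(
pos 7: ')' matches '('; pop; stack = [{
pos 8: '}' matches '{'; pop; stack = [
pos 9: push '('; stack = [(
pos 10: ')' matches '('; pop; stack = [
pos 11: push '{'; stack = [{
pos 12: '}' matches '{'; pop; stack = [
pos 13: push '{'; stack = [{
pos 14: '}' matches '{'; pop; stack = [
pos 15: ']' matches '['; pop; stack = (empty)
end: stack empty → VALID
Verdict: properly nested → yes

Answer: yes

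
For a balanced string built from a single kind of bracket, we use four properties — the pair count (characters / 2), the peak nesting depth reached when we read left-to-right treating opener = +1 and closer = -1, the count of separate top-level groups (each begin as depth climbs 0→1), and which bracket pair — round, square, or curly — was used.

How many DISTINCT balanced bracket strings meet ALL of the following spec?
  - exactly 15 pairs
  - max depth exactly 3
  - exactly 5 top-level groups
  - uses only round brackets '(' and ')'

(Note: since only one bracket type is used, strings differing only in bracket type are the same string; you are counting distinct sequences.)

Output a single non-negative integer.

Spec: pairs=15 depth=3 groups=5
Count(depth <= 3) = 102592
Count(depth <= 2) = 1001
Count(depth == 3) = 102592 - 1001 = 101591

Answer: 101591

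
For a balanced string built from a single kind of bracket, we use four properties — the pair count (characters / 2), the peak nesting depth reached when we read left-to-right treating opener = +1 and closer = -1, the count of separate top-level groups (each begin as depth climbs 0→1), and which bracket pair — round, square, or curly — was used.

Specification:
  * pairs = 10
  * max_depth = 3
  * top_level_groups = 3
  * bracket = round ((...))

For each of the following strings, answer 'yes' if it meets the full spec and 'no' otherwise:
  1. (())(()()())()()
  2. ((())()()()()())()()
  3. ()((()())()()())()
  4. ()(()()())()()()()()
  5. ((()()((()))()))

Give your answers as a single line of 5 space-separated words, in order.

String 1 '(())(()()())()()': depth seq [1 2 1 0 1 2 1 2 1 2 1 0 1 0 1 0]
  -> pairs=8 depth=2 groups=4 -> no
String 2 '((())()()()()())()()': depth seq [1 2 3 2 1 2 1 2 1 2 1 2 1 2 1 0 1 0 1 0]
  -> pairs=10 depth=3 groups=3 -> yes
String 3 '()((()())()()())()': depth seq [1 0 1 2 3 2 3 2 1 2 1 2 1 2 1 0 1 0]
  -> pairs=9 depth=3 groups=3 -> no
String 4 '()(()()())()()()()()': depth seq [1 0 1 2 1 2 1 2 1 0 1 0 1 0 1 0 1 0 1 0]
  -> pairs=10 depth=2 groups=7 -> no
String 5 '((()()((()))()))': depth seq [1 2 3 2 3 2 3 4 5 4 3 2 3 2 1 0]
  -> pairs=8 depth=5 groups=1 -> no

Answer: no yes no no no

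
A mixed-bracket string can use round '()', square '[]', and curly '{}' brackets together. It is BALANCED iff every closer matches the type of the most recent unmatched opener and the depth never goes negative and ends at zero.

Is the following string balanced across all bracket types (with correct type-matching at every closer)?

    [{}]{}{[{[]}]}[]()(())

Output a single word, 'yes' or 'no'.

Answer: yes

Derivation:
pos 0: push '['; stack = [
pos 1: push '{'; stack = [{
pos 2: '}' matches '{'; pop; stack = [
pos 3: ']' matches '['; pop; stack = (empty)
pos 4: push '{'; stack = {
pos 5: '}' matches '{'; pop; stack = (empty)
pos 6: push '{'; stack = {
pos 7: push '['; stack = {[
pos 8: push '{'; stack = {[{
pos 9: push '['; stack = {[{[
pos 10: ']' matches '['; pop; stack = {[{
pos 11: '}' matches '{'; pop; stack = {[
pos 12: ']' matches '['; pop; stack = {
pos 13: '}' matches '{'; pop; stack = (empty)
pos 14: push '['; stack = [
pos 15: ']' matches '['; pop; stack = (empty)
pos 16: push '('; stack = (
pos 17: ')' matches '('; pop; stack = (empty)
pos 18: push '('; stack = (
pos 19: push '('; stack = ((
pos 20: ')' matches '('; pop; stack = (
pos 21: ')' matches '('; pop; stack = (empty)
end: stack empty → VALID
Verdict: properly nested → yes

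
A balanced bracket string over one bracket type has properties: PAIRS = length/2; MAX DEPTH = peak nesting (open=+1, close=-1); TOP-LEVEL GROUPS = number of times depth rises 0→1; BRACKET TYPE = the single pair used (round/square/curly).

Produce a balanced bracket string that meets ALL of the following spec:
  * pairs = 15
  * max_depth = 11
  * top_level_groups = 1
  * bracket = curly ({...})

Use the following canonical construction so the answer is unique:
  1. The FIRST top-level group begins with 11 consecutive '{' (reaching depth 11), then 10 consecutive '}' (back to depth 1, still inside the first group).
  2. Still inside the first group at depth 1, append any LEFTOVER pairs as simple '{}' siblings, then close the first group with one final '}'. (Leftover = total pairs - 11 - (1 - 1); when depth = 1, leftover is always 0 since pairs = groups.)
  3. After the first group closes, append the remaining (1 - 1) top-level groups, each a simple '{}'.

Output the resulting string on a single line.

Spec: pairs=15 depth=11 groups=1
Leftover pairs = 15 - 11 - (1-1) = 4
First group: deep chain of depth 11 + 4 sibling pairs
Remaining 0 groups: simple '{}' each

Answer: {{{{{{{{{{{}}}}}}}}}}{}{}{}{}}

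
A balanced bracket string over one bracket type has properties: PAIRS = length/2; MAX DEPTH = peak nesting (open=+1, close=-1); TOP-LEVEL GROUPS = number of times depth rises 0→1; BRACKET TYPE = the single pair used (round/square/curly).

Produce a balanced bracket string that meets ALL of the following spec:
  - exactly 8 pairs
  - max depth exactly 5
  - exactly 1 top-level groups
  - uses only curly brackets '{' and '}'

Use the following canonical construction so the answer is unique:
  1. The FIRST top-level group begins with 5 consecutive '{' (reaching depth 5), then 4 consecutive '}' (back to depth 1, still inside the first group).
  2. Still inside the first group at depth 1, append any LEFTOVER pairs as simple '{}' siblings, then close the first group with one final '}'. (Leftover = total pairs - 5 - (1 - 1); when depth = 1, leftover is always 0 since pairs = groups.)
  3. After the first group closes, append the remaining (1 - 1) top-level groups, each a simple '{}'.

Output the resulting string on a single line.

Spec: pairs=8 depth=5 groups=1
Leftover pairs = 8 - 5 - (1-1) = 3
First group: deep chain of depth 5 + 3 sibling pairs
Remaining 0 groups: simple '{}' each

Answer: {{{{{}}}}{}{}{}}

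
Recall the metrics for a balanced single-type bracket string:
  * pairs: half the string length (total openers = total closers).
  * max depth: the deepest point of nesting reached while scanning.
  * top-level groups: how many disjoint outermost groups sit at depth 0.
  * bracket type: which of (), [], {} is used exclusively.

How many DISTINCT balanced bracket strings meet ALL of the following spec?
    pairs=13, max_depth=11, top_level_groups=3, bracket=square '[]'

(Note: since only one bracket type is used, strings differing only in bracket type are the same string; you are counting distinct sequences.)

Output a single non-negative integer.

Answer: 3

Derivation:
Spec: pairs=13 depth=11 groups=3
Count(depth <= 11) = 149226
Count(depth <= 10) = 149223
Count(depth == 11) = 149226 - 149223 = 3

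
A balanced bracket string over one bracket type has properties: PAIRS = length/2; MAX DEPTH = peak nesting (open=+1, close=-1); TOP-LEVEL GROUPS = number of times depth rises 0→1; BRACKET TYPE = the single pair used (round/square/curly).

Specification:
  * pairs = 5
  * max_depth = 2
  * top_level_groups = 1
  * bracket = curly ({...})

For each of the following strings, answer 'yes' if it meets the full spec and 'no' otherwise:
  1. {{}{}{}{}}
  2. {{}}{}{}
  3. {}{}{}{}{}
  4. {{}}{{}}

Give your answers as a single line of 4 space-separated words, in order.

String 1 '{{}{}{}{}}': depth seq [1 2 1 2 1 2 1 2 1 0]
  -> pairs=5 depth=2 groups=1 -> yes
String 2 '{{}}{}{}': depth seq [1 2 1 0 1 0 1 0]
  -> pairs=4 depth=2 groups=3 -> no
String 3 '{}{}{}{}{}': depth seq [1 0 1 0 1 0 1 0 1 0]
  -> pairs=5 depth=1 groups=5 -> no
String 4 '{{}}{{}}': depth seq [1 2 1 0 1 2 1 0]
  -> pairs=4 depth=2 groups=2 -> no

Answer: yes no no no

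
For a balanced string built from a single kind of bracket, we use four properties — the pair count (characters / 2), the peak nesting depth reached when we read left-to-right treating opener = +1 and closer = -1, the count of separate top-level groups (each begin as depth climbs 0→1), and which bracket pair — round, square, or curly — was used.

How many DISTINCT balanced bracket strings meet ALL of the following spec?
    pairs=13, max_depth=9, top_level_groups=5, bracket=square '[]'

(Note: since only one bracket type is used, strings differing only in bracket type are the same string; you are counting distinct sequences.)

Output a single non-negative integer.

Answer: 5

Derivation:
Spec: pairs=13 depth=9 groups=5
Count(depth <= 9) = 48450
Count(depth <= 8) = 48445
Count(depth == 9) = 48450 - 48445 = 5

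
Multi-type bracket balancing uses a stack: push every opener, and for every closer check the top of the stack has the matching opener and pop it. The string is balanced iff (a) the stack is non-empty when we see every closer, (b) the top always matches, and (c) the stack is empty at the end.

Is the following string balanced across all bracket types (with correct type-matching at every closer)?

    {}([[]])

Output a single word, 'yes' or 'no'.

pos 0: push '{'; stack = {
pos 1: '}' matches '{'; pop; stack = (empty)
pos 2: push '('; stack = (
pos 3: push '['; stack = ([
pos 4: push '['; stack = ([[
pos 5: ']' matches '['; pop; stack = ([
pos 6: ']' matches '['; pop; stack = (
pos 7: ')' matches '('; pop; stack = (empty)
end: stack empty → VALID
Verdict: properly nested → yes

Answer: yes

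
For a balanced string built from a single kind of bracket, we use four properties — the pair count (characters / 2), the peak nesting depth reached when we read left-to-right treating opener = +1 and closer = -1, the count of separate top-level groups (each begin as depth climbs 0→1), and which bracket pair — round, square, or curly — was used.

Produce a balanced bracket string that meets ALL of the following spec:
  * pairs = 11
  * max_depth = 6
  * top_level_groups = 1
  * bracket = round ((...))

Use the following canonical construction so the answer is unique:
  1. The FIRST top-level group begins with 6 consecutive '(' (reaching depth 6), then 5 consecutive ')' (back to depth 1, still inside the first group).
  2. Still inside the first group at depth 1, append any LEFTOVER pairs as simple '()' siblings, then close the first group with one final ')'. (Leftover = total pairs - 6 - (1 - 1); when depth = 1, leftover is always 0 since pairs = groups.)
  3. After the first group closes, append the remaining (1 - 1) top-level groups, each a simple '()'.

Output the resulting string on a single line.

Spec: pairs=11 depth=6 groups=1
Leftover pairs = 11 - 6 - (1-1) = 5
First group: deep chain of depth 6 + 5 sibling pairs
Remaining 0 groups: simple '()' each

Answer: (((((()))))()()()()())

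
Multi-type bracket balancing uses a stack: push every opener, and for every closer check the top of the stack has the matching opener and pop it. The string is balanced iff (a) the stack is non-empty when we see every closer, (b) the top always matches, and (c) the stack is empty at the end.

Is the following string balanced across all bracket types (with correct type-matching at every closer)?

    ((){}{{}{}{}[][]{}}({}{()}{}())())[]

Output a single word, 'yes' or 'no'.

Answer: yes

Derivation:
pos 0: push '('; stack = (
pos 1: push '('; stack = ((
pos 2: ')' matches '('; pop; stack = (
pos 3: push '{'; stack = ({
pos 4: '}' matches '{'; pop; stack = (
pos 5: push '{'; stack = ({
pos 6: push '{'; stack = ({{
pos 7: '}' matches '{'; pop; stack = ({
pos 8: push '{'; stack = ({{
pos 9: '}' matches '{'; pop; stack = ({
pos 10: push '{'; stack = ({{
pos 11: '}' matches '{'; pop; stack = ({
pos 12: push '['; stack = ({[
pos 13: ']' matches '['; pop; stack = ({
pos 14: push '['; stack = ({[
pos 15: ']' matches '['; pop; stack = ({
pos 16: push '{'; stack = ({{
pos 17: '}' matches '{'; pop; stack = ({
pos 18: '}' matches '{'; pop; stack = (
pos 19: push '('; stack = ((
pos 20: push '{'; stack = (({
pos 21: '}' matches '{'; pop; stack = ((
pos 22: push '{'; stack = (({
pos 23: push '('; stack = (({(
pos 24: ')' matches '('; pop; stack = (({
pos 25: '}' matches '{'; pop; stack = ((
pos 26: push '{'; stack = (({
pos 27: '}' matches '{'; pop; stack = ((
pos 28: push '('; stack = (((
pos 29: ')' matches '('; pop; stack = ((
pos 30: ')' matches '('; pop; stack = (
pos 31: push '('; stack = ((
pos 32: ')' matches '('; pop; stack = (
pos 33: ')' matches '('; pop; stack = (empty)
pos 34: push '['; stack = [
pos 35: ']' matches '['; pop; stack = (empty)
end: stack empty → VALID
Verdict: properly nested → yes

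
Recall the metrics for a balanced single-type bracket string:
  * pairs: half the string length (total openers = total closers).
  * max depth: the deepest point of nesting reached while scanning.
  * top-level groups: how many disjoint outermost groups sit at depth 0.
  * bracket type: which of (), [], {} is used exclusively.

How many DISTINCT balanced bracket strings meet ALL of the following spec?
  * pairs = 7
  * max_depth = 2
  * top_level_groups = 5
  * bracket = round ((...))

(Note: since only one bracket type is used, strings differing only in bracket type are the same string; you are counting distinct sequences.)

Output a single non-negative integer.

Spec: pairs=7 depth=2 groups=5
Count(depth <= 2) = 15
Count(depth <= 1) = 0
Count(depth == 2) = 15 - 0 = 15

Answer: 15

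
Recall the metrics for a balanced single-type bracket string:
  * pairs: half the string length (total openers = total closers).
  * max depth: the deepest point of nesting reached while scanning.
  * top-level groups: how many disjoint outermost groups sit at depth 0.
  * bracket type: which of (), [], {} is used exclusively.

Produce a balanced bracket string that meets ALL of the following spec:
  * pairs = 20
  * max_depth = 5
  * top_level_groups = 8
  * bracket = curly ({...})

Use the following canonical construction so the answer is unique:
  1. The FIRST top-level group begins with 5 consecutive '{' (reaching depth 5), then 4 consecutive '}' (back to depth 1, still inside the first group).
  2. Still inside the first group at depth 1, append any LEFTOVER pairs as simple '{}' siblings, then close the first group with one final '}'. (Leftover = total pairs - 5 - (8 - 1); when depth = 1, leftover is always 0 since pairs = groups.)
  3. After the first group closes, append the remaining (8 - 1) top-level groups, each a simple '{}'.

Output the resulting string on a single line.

Spec: pairs=20 depth=5 groups=8
Leftover pairs = 20 - 5 - (8-1) = 8
First group: deep chain of depth 5 + 8 sibling pairs
Remaining 7 groups: simple '{}' each

Answer: {{{{{}}}}{}{}{}{}{}{}{}{}}{}{}{}{}{}{}{}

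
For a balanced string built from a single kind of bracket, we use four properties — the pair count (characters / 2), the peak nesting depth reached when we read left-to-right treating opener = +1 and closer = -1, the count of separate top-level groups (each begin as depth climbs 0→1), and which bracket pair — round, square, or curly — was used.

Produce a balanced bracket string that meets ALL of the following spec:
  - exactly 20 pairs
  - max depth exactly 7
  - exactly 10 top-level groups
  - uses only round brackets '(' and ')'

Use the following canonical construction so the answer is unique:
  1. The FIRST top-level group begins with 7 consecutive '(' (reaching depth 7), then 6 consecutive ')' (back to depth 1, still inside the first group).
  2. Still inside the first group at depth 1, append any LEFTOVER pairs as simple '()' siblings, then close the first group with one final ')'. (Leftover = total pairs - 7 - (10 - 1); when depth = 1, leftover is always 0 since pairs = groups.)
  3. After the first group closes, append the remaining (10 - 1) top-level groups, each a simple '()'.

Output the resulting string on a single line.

Answer: ((((((())))))()()()())()()()()()()()()()

Derivation:
Spec: pairs=20 depth=7 groups=10
Leftover pairs = 20 - 7 - (10-1) = 4
First group: deep chain of depth 7 + 4 sibling pairs
Remaining 9 groups: simple '()' each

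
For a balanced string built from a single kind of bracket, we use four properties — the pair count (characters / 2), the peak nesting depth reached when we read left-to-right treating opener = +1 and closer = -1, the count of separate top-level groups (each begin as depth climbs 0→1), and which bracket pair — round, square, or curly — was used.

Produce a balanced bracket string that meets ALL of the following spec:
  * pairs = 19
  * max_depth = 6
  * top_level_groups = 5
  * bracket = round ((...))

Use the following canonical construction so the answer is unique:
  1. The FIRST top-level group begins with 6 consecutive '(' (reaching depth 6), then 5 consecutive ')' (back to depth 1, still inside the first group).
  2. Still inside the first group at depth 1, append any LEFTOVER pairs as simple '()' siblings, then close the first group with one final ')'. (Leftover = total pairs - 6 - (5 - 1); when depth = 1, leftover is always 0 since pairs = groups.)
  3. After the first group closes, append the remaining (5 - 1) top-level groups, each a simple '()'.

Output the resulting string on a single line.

Spec: pairs=19 depth=6 groups=5
Leftover pairs = 19 - 6 - (5-1) = 9
First group: deep chain of depth 6 + 9 sibling pairs
Remaining 4 groups: simple '()' each

Answer: (((((()))))()()()()()()()()())()()()()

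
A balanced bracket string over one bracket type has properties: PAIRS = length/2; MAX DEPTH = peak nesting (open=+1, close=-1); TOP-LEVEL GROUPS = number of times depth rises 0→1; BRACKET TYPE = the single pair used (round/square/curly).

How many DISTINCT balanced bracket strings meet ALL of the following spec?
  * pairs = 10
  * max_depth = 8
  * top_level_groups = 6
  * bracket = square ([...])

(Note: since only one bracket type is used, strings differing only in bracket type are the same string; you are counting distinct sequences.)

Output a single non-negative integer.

Spec: pairs=10 depth=8 groups=6
Count(depth <= 8) = 429
Count(depth <= 7) = 429
Count(depth == 8) = 429 - 429 = 0

Answer: 0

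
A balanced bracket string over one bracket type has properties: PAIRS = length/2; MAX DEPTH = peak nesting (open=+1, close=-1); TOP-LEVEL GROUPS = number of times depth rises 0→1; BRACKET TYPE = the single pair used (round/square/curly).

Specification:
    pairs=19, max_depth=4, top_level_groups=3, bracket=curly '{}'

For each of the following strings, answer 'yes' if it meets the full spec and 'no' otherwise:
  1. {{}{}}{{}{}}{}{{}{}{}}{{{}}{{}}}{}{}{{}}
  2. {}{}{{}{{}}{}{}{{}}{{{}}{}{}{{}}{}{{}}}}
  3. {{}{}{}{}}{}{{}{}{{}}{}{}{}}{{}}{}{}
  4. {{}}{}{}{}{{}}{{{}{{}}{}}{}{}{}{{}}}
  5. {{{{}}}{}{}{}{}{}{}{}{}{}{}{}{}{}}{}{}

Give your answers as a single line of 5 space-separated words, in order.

Answer: no no no no yes

Derivation:
String 1 '{{}{}}{{}{}}{}{{}{}{}}{{{}}{{}}}{}{}{{}}': depth seq [1 2 1 2 1 0 1 2 1 2 1 0 1 0 1 2 1 2 1 2 1 0 1 2 3 2 1 2 3 2 1 0 1 0 1 0 1 2 1 0]
  -> pairs=20 depth=3 groups=8 -> no
String 2 '{}{}{{}{{}}{}{}{{}}{{{}}{}{}{{}}{}{{}}}}': depth seq [1 0 1 0 1 2 1 2 3 2 1 2 1 2 1 2 3 2 1 2 3 4 3 2 3 2 3 2 3 4 3 2 3 2 3 4 3 2 1 0]
  -> pairs=20 depth=4 groups=3 -> no
String 3 '{{}{}{}{}}{}{{}{}{{}}{}{}{}}{{}}{}{}': depth seq [1 2 1 2 1 2 1 2 1 0 1 0 1 2 1 2 1 2 3 2 1 2 1 2 1 2 1 0 1 2 1 0 1 0 1 0]
  -> pairs=18 depth=3 groups=6 -> no
String 4 '{{}}{}{}{}{{}}{{{}{{}}{}}{}{}{}{{}}}': depth seq [1 2 1 0 1 0 1 0 1 0 1 2 1 0 1 2 3 2 3 4 3 2 3 2 1 2 1 2 1 2 1 2 3 2 1 0]
  -> pairs=18 depth=4 groups=6 -> no
String 5 '{{{{}}}{}{}{}{}{}{}{}{}{}{}{}{}{}}{}{}': depth seq [1 2 3 4 3 2 1 2 1 2 1 2 1 2 1 2 1 2 1 2 1 2 1 2 1 2 1 2 1 2 1 2 1 0 1 0 1 0]
  -> pairs=19 depth=4 groups=3 -> yes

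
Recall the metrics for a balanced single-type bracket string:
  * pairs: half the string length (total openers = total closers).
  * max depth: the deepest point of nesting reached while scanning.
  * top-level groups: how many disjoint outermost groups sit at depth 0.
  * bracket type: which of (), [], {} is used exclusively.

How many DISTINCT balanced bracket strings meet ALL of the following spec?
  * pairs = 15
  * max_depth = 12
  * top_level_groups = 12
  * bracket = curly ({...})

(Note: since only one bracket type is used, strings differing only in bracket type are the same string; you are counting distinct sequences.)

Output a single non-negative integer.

Spec: pairs=15 depth=12 groups=12
Count(depth <= 12) = 544
Count(depth <= 11) = 544
Count(depth == 12) = 544 - 544 = 0

Answer: 0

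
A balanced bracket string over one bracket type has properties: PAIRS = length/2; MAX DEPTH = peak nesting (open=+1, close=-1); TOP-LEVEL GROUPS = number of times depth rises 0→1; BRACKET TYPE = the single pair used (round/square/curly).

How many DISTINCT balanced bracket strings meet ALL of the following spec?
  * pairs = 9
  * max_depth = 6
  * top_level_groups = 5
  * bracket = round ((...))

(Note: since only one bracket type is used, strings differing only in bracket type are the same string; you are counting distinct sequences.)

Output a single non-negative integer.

Answer: 0

Derivation:
Spec: pairs=9 depth=6 groups=5
Count(depth <= 6) = 275
Count(depth <= 5) = 275
Count(depth == 6) = 275 - 275 = 0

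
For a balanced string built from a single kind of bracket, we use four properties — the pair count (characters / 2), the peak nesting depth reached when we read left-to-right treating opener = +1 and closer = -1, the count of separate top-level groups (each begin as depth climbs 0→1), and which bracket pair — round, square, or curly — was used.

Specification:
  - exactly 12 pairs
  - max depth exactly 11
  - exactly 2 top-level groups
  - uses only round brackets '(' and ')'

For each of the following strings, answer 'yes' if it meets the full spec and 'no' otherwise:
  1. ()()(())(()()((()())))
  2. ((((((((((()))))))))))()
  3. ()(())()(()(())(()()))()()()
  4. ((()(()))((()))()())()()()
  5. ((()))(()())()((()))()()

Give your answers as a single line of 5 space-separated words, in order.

String 1 '()()(())(()()((()())))': depth seq [1 0 1 0 1 2 1 0 1 2 1 2 1 2 3 4 3 4 3 2 1 0]
  -> pairs=11 depth=4 groups=4 -> no
String 2 '((((((((((()))))))))))()': depth seq [1 2 3 4 5 6 7 8 9 10 11 10 9 8 7 6 5 4 3 2 1 0 1 0]
  -> pairs=12 depth=11 groups=2 -> yes
String 3 '()(())()(()(())(()()))()()()': depth seq [1 0 1 2 1 0 1 0 1 2 1 2 3 2 1 2 3 2 3 2 1 0 1 0 1 0 1 0]
  -> pairs=14 depth=3 groups=7 -> no
String 4 '((()(()))((()))()())()()()': depth seq [1 2 3 2 3 4 3 2 1 2 3 4 3 2 1 2 1 2 1 0 1 0 1 0 1 0]
  -> pairs=13 depth=4 groups=4 -> no
String 5 '((()))(()())()((()))()()': depth seq [1 2 3 2 1 0 1 2 1 2 1 0 1 0 1 2 3 2 1 0 1 0 1 0]
  -> pairs=12 depth=3 groups=6 -> no

Answer: no yes no no no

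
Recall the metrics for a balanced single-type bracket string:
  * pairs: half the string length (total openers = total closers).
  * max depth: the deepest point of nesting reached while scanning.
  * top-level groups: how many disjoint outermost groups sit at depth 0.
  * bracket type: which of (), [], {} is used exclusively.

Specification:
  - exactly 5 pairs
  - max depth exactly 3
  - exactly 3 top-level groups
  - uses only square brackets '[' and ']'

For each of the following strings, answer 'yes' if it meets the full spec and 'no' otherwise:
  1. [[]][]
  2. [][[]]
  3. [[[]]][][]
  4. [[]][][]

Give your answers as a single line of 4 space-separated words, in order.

Answer: no no yes no

Derivation:
String 1 '[[]][]': depth seq [1 2 1 0 1 0]
  -> pairs=3 depth=2 groups=2 -> no
String 2 '[][[]]': depth seq [1 0 1 2 1 0]
  -> pairs=3 depth=2 groups=2 -> no
String 3 '[[[]]][][]': depth seq [1 2 3 2 1 0 1 0 1 0]
  -> pairs=5 depth=3 groups=3 -> yes
String 4 '[[]][][]': depth seq [1 2 1 0 1 0 1 0]
  -> pairs=4 depth=2 groups=3 -> no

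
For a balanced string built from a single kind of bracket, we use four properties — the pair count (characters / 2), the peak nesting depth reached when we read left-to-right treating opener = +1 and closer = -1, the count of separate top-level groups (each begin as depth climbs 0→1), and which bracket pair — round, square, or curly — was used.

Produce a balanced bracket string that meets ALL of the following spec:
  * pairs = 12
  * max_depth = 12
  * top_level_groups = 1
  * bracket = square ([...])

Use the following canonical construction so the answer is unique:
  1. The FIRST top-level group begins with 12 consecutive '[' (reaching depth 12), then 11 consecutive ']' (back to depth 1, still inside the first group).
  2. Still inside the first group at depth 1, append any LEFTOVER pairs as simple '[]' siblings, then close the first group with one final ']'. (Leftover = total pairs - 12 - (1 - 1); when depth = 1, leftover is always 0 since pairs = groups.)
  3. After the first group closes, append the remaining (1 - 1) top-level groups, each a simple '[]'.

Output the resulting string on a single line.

Answer: [[[[[[[[[[[[]]]]]]]]]]]]

Derivation:
Spec: pairs=12 depth=12 groups=1
Leftover pairs = 12 - 12 - (1-1) = 0
First group: deep chain of depth 12 + 0 sibling pairs
Remaining 0 groups: simple '[]' each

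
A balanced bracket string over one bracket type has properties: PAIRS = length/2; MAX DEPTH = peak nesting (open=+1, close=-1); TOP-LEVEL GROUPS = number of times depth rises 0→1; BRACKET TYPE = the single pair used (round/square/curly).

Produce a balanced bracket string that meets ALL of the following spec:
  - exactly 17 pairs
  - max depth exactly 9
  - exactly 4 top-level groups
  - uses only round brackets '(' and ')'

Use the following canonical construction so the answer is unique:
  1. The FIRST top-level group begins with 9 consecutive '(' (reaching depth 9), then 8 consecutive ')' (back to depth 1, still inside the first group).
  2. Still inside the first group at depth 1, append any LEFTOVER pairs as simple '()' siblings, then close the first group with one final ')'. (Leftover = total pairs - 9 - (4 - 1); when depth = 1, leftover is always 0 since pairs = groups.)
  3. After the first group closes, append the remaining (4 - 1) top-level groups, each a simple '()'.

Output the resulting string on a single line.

Spec: pairs=17 depth=9 groups=4
Leftover pairs = 17 - 9 - (4-1) = 5
First group: deep chain of depth 9 + 5 sibling pairs
Remaining 3 groups: simple '()' each

Answer: ((((((((())))))))()()()()())()()()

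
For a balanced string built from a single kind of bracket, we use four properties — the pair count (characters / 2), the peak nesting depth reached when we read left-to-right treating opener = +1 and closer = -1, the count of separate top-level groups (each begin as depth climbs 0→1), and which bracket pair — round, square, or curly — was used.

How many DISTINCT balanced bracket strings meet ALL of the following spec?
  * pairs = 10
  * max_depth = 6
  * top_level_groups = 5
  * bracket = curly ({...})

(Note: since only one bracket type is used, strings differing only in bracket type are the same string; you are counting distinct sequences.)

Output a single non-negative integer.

Answer: 5

Derivation:
Spec: pairs=10 depth=6 groups=5
Count(depth <= 6) = 1001
Count(depth <= 5) = 996
Count(depth == 6) = 1001 - 996 = 5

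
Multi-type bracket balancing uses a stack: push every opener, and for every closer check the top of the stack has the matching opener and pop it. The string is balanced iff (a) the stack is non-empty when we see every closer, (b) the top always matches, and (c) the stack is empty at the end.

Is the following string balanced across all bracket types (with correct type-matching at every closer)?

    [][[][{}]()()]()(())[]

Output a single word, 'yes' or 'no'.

pos 0: push '['; stack = [
pos 1: ']' matches '['; pop; stack = (empty)
pos 2: push '['; stack = [
pos 3: push '['; stack = [[
pos 4: ']' matches '['; pop; stack = [
pos 5: push '['; stack = [[
pos 6: push '{'; stack = [[{
pos 7: '}' matches '{'; pop; stack = [[
pos 8: ']' matches '['; pop; stack = [
pos 9: push '('; stack = [(
pos 10: ')' matches '('; pop; stack = [
pos 11: push '('; stack = [(
pos 12: ')' matches '('; pop; stack = [
pos 13: ']' matches '['; pop; stack = (empty)
pos 14: push '('; stack = (
pos 15: ')' matches '('; pop; stack = (empty)
pos 16: push '('; stack = (
pos 17: push '('; stack = ((
pos 18: ')' matches '('; pop; stack = (
pos 19: ')' matches '('; pop; stack = (empty)
pos 20: push '['; stack = [
pos 21: ']' matches '['; pop; stack = (empty)
end: stack empty → VALID
Verdict: properly nested → yes

Answer: yes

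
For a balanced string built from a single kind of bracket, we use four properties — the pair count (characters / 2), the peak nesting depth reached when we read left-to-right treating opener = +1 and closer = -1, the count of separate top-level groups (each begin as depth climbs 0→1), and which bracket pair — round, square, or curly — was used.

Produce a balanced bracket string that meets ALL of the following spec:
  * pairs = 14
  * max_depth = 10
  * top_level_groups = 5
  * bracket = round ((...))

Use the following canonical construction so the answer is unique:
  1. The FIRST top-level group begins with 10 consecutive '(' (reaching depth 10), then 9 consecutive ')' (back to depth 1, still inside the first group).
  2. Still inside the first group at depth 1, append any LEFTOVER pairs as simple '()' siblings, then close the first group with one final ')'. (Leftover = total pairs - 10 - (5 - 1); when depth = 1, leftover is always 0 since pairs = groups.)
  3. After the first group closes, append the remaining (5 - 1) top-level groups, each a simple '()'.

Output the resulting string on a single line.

Answer: (((((((((())))))))))()()()()

Derivation:
Spec: pairs=14 depth=10 groups=5
Leftover pairs = 14 - 10 - (5-1) = 0
First group: deep chain of depth 10 + 0 sibling pairs
Remaining 4 groups: simple '()' each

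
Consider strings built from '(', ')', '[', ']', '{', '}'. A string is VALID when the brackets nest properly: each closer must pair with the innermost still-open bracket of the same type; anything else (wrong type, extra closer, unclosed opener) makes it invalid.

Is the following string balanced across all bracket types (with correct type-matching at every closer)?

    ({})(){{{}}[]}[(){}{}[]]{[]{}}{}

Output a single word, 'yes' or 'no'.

Answer: yes

Derivation:
pos 0: push '('; stack = (
pos 1: push '{'; stack = ({
pos 2: '}' matches '{'; pop; stack = (
pos 3: ')' matches '('; pop; stack = (empty)
pos 4: push '('; stack = (
pos 5: ')' matches '('; pop; stack = (empty)
pos 6: push '{'; stack = {
pos 7: push '{'; stack = {{
pos 8: push '{'; stack = {{{
pos 9: '}' matches '{'; pop; stack = {{
pos 10: '}' matches '{'; pop; stack = {
pos 11: push '['; stack = {[
pos 12: ']' matches '['; pop; stack = {
pos 13: '}' matches '{'; pop; stack = (empty)
pos 14: push '['; stack = [
pos 15: push '('; stack = [(
pos 16: ')' matches '('; pop; stack = [
pos 17: push '{'; stack = [{
pos 18: '}' matches '{'; pop; stack = [
pos 19: push '{'; stack = [{
pos 20: '}' matches '{'; pop; stack = [
pos 21: push '['; stack = [[
pos 22: ']' matches '['; pop; stack = [
pos 23: ']' matches '['; pop; stack = (empty)
pos 24: push '{'; stack = {
pos 25: push '['; stack = {[
pos 26: ']' matches '['; pop; stack = {
pos 27: push '{'; stack = {{
pos 28: '}' matches '{'; pop; stack = {
pos 29: '}' matches '{'; pop; stack = (empty)
pos 30: push '{'; stack = {
pos 31: '}' matches '{'; pop; stack = (empty)
end: stack empty → VALID
Verdict: properly nested → yes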